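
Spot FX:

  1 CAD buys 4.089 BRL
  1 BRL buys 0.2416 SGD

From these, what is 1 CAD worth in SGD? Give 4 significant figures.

CAD/SGD = 0.9879

1 CAD × 4.089 = 4.089 BRL
4.089 BRL × 0.2416 = 0.987902 SGD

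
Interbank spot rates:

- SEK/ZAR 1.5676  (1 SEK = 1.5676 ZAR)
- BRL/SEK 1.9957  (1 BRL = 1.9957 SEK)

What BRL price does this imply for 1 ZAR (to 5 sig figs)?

ZAR/BRL = 0.31965

1 ZAR ÷ 1.5676 = 0.637918 SEK
0.637918 SEK ÷ 1.9957 = 0.319646 BRL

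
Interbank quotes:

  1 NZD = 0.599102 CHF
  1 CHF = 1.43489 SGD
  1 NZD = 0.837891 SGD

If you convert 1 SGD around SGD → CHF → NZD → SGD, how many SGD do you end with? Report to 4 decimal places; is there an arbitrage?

0.9747 (arbitrage exists)

Around SGD → CHF → NZD → SGD: 1 ÷ 1.43489 ÷ 0.599102 × 0.837891 = 0.974694
Product < 1; profitable direction is SGD → NZD → CHF → SGD.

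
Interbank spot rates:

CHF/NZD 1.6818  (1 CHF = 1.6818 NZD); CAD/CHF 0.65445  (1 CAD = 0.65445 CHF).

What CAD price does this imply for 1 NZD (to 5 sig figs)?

NZD/CAD = 0.90855

1 NZD ÷ 1.6818 = 0.594601 CHF
0.594601 CHF ÷ 0.65445 = 0.908551 CAD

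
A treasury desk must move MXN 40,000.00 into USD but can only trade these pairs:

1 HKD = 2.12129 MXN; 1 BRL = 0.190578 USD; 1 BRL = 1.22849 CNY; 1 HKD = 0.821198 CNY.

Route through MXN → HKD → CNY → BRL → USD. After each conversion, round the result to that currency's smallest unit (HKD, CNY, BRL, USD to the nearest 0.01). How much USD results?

MXN 40,000.00 ÷ 2.12129 = HKD 18,856.45
HKD 18,856.45 × 0.821198 = CNY 15,484.88
CNY 15,484.88 ÷ 1.22849 = BRL 12,604.81
BRL 12,604.81 × 0.190578 = USD 2,402.20

USD 2,402.20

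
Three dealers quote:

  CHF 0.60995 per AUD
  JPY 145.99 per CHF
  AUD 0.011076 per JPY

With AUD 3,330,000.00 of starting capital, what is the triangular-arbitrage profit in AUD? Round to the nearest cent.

Profitable loop is AUD → JPY → CHF → AUD:
AUD 3,330,000.00 ÷ 0.011076 = JPY 300,650,054
JPY 300,650,054 ÷ 145.99 = CHF 2,059,388.00
CHF 2,059,388.00 ÷ 0.60995 = AUD 3,376,322.65
Profit = AUD 3,376,322.65 − AUD 3,330,000.00

Profit: AUD 46,322.65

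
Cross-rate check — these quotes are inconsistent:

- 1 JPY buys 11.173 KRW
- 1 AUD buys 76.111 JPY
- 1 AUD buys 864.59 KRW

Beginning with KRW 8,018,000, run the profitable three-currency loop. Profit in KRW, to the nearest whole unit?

Profit: KRW 133,904

Profitable loop is KRW → JPY → AUD → KRW:
KRW 8,018,000 ÷ 11.173 = JPY 717,623
JPY 717,623 ÷ 76.111 = AUD 9,428.64
AUD 9,428.64 × 864.59 = KRW 8,151,904
Profit = KRW 8,151,904 − KRW 8,018,000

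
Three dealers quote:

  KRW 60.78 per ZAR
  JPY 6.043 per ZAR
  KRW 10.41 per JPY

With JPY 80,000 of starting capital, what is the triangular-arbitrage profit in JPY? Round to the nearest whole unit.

Profitable loop is JPY → KRW → ZAR → JPY:
JPY 80,000 × 10.41 = KRW 832,800
KRW 832,800 ÷ 60.78 = ZAR 13,701.88
ZAR 13,701.88 × 6.043 = JPY 82,800
Profit = JPY 82,800 − JPY 80,000

Profit: JPY 2,800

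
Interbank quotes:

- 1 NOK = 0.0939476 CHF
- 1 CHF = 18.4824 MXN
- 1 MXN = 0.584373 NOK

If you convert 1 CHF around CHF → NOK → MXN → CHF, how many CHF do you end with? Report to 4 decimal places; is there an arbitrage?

0.9855 (arbitrage exists)

Around CHF → NOK → MXN → CHF: 1 ÷ 0.0939476 ÷ 0.584373 ÷ 18.4824 = 0.985521
Product < 1; profitable direction is CHF → MXN → NOK → CHF.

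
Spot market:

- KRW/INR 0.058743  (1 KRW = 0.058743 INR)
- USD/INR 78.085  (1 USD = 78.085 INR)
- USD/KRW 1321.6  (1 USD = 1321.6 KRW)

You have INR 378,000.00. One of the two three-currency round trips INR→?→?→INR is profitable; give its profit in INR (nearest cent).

Profitable loop is INR → KRW → USD → INR:
INR 378,000.00 ÷ 0.058743 = KRW 6,434,809
KRW 6,434,809 ÷ 1321.6 = USD 4,868.95
USD 4,868.95 × 78.085 = INR 380,192.25
Profit = INR 380,192.25 − INR 378,000.00

Profit: INR 2,192.25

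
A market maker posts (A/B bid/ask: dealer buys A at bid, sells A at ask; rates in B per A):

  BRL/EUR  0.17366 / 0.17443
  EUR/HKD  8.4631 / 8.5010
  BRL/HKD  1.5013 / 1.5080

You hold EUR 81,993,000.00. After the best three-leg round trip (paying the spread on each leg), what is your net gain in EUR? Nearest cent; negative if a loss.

Net profit: EUR 1,021,329.50

Best loop EUR → BRL → HKD → EUR:
EUR 81,993,000.00 ÷ 0.17443 (buy BRL at ask) = BRL 470,062,489.25
BRL 470,062,489.25 × 1.5013 (sell BRL at bid) = HKD 705,704,815.11
HKD 705,704,815.11 ÷ 8.5010 (buy EUR at ask) = EUR 83,014,329.50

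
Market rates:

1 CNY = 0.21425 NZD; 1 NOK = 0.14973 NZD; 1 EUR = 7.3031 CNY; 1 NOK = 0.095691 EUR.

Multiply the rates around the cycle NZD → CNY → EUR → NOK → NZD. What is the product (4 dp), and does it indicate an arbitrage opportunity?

Around NZD → CNY → EUR → NOK → NZD: 1 ÷ 0.21425 ÷ 7.3031 ÷ 0.095691 × 0.14973 = 1.000022
Product ≈ 1 (deviation 0.002%, within rounding noise).

1.0000 (no arbitrage)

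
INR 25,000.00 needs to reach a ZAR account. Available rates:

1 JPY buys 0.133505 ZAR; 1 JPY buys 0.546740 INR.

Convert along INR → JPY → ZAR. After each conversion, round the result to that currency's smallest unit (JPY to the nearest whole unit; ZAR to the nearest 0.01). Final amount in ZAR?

INR 25,000.00 ÷ 0.546740 = JPY 45,726
JPY 45,726 × 0.133505 = ZAR 6,104.65

ZAR 6,104.65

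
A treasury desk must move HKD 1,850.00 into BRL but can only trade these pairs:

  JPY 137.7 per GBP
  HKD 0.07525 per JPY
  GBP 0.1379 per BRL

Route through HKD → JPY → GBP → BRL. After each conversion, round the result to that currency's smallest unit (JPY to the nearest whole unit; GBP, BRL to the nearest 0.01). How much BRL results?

BRL 1,294.71

HKD 1,850.00 ÷ 0.07525 = JPY 24,585
JPY 24,585 ÷ 137.7 = GBP 178.54
GBP 178.54 ÷ 0.1379 = BRL 1,294.71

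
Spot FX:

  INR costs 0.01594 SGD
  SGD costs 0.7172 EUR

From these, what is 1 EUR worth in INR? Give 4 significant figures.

EUR/INR = 87.47

1 EUR ÷ 0.7172 = 1.39431 SGD
1.39431 SGD ÷ 0.01594 = 87.4725 INR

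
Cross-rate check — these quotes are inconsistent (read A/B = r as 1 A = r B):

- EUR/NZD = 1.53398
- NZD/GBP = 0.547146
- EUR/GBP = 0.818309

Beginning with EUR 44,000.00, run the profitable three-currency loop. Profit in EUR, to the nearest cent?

Profit: EUR 1,129.27

Profitable loop is EUR → NZD → GBP → EUR:
EUR 44,000.00 × 1.53398 = NZD 67,495.12
NZD 67,495.12 × 0.547146 = GBP 36,929.68
GBP 36,929.68 ÷ 0.818309 = EUR 45,129.27
Profit = EUR 45,129.27 − EUR 44,000.00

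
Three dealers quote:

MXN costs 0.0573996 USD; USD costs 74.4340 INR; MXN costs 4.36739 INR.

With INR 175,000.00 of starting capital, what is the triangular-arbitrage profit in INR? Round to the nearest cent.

Profitable loop is INR → USD → MXN → INR:
INR 175,000.00 ÷ 74.4340 = USD 2,351.08
USD 2,351.08 ÷ 0.0573996 = MXN 40,959.80
MXN 40,959.80 × 4.36739 = INR 178,887.42
Profit = INR 178,887.42 − INR 175,000.00

Profit: INR 3,887.42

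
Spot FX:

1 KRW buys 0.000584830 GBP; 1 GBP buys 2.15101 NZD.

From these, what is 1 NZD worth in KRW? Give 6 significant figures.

1 NZD ÷ 2.15101 = 0.464898 GBP
0.464898 GBP ÷ 0.000584830 = 794.928 KRW

NZD/KRW = 794.928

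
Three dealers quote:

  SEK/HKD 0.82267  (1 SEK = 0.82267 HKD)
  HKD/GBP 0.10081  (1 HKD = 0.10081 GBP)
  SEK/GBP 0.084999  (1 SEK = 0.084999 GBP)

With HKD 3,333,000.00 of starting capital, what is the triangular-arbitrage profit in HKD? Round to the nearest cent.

Profitable loop is HKD → SEK → GBP → HKD:
HKD 3,333,000.00 ÷ 0.82267 = SEK 4,051,442.26
SEK 4,051,442.26 × 0.084999 = GBP 344,368.54
GBP 344,368.54 ÷ 0.10081 = HKD 3,416,015.68
Profit = HKD 3,416,015.68 − HKD 3,333,000.00

Profit: HKD 83,015.68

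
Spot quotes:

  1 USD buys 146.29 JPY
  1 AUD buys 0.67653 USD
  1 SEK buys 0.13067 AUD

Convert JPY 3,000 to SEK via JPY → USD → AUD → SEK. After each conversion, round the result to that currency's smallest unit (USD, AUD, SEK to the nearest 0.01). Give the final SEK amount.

SEK 232.03

JPY 3,000 ÷ 146.29 = USD 20.51
USD 20.51 ÷ 0.67653 = AUD 30.32
AUD 30.32 ÷ 0.13067 = SEK 232.03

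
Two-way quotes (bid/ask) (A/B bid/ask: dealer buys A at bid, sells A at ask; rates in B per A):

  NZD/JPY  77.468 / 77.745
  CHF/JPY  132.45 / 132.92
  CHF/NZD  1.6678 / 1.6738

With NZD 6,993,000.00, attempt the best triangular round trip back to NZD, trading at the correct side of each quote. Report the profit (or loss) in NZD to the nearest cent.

Best loop NZD → CHF → JPY → NZD:
NZD 6,993,000.00 ÷ 1.6738 (buy CHF at ask) = CHF 4,177,918.51
CHF 4,177,918.51 × 132.45 (sell CHF at bid) = JPY 553,365,306
JPY 553,365,306 ÷ 77.745 (buy NZD at ask) = NZD 7,117,696.40

Net profit: NZD 124,696.40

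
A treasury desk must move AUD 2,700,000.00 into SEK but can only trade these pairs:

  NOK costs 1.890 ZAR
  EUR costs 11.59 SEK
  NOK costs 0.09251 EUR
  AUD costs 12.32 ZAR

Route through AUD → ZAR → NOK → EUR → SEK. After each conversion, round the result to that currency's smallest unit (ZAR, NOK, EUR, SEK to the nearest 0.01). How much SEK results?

AUD 2,700,000.00 × 12.32 = ZAR 33,264,000.00
ZAR 33,264,000.00 ÷ 1.890 = NOK 17,600,000.00
NOK 17,600,000.00 × 0.09251 = EUR 1,628,176.00
EUR 1,628,176.00 × 11.59 = SEK 18,870,559.84

SEK 18,870,559.84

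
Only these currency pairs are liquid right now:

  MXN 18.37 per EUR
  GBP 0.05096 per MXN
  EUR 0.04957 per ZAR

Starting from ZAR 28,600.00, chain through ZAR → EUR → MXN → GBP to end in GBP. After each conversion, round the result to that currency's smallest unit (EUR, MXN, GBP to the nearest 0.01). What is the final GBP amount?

ZAR 28,600.00 × 0.04957 = EUR 1,417.70
EUR 1,417.70 × 18.37 = MXN 26,043.15
MXN 26,043.15 × 0.05096 = GBP 1,327.16

GBP 1,327.16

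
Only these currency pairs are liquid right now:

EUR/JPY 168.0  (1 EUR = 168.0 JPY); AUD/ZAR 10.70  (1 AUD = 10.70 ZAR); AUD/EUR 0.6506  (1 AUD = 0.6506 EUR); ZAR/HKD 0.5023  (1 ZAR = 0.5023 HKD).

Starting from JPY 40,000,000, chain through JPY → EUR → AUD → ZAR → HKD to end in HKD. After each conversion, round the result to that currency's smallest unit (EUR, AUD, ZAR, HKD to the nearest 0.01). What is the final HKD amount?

HKD 1,966,906.03

JPY 40,000,000 ÷ 168.0 = EUR 238,095.24
EUR 238,095.24 ÷ 0.6506 = AUD 365,962.56
AUD 365,962.56 × 10.70 = ZAR 3,915,799.39
ZAR 3,915,799.39 × 0.5023 = HKD 1,966,906.03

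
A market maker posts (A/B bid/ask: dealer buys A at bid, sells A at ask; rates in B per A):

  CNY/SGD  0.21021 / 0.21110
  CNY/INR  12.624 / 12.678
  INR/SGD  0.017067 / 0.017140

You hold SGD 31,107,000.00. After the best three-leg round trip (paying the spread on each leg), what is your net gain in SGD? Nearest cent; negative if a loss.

Net profit: SGD 641,562.79

Best loop SGD → CNY → INR → SGD:
SGD 31,107,000.00 ÷ 0.21110 (buy CNY at ask) = CNY 147,356,702.98
CNY 147,356,702.98 × 12.624 (sell CNY at bid) = INR 1,860,231,018.47
INR 1,860,231,018.47 × 0.017067 (sell INR at bid) = SGD 31,748,562.79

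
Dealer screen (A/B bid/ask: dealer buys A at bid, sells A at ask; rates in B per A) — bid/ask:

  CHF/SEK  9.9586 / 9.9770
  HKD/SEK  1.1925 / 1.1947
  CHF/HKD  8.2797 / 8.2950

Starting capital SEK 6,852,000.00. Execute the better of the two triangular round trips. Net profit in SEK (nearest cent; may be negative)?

Net profit: SEK 33,577.79

Best loop SEK → HKD → CHF → SEK:
SEK 6,852,000.00 ÷ 1.1947 (buy HKD at ask) = HKD 5,735,331.05
HKD 5,735,331.05 ÷ 8.2950 (buy CHF at ask) = CHF 691,420.26
CHF 691,420.26 × 9.9586 (sell CHF at bid) = SEK 6,885,577.79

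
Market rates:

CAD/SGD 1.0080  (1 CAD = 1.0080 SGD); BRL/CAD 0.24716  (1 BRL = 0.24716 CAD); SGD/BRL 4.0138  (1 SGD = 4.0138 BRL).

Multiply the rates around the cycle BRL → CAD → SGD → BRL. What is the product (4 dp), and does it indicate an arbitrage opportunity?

Around BRL → CAD → SGD → BRL: 1 × 0.24716 × 1.0080 × 4.0138 = 0.999987
Product ≈ 1 (deviation 0.001%, within rounding noise).

1.0000 (no arbitrage)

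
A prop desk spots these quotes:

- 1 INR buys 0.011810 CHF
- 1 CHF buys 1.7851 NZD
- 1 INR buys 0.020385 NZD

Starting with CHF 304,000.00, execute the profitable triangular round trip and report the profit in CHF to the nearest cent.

Profit: CHF 10,394.77

Profitable loop is CHF → NZD → INR → CHF:
CHF 304,000.00 × 1.7851 = NZD 542,670.40
NZD 542,670.40 ÷ 0.020385 = INR 26,621,064.51
INR 26,621,064.51 × 0.011810 = CHF 314,394.77
Profit = CHF 314,394.77 − CHF 304,000.00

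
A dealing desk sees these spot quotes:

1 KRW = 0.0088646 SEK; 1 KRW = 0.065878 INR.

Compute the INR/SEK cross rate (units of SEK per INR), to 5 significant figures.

1 INR ÷ 0.065878 = 15.1796 KRW
15.1796 KRW × 0.0088646 = 0.134561 SEK

INR/SEK = 0.13456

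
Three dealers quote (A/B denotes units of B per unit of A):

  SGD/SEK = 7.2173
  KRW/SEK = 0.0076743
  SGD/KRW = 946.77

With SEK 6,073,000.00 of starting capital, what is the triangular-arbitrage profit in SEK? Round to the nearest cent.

Profitable loop is SEK → SGD → KRW → SEK:
SEK 6,073,000.00 ÷ 7.2173 = SGD 841,450.40
SGD 841,450.40 × 946.77 = KRW 796,659,999
KRW 796,659,999 × 0.0076743 = SEK 6,113,807.83
Profit = SEK 6,113,807.83 − SEK 6,073,000.00

Profit: SEK 40,807.83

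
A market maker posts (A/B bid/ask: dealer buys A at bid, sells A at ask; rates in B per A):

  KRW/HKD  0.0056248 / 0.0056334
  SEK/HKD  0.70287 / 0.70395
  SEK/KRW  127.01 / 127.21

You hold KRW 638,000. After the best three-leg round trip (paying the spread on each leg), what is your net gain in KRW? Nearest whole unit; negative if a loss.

Best loop KRW → HKD → SEK → KRW:
KRW 638,000 × 0.0056248 (sell KRW at bid) = HKD 3,588.62
HKD 3,588.62 ÷ 0.70395 (buy SEK at ask) = SEK 5,097.84
SEK 5,097.84 × 127.01 (sell SEK at bid) = KRW 647,476

Net profit: KRW 9,476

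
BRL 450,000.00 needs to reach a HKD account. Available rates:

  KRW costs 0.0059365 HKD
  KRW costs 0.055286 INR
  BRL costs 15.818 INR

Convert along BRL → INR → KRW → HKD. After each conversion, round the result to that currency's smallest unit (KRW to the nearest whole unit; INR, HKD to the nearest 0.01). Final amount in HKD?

BRL 450,000.00 × 15.818 = INR 7,118,100.00
INR 7,118,100.00 ÷ 0.055286 = KRW 128,750,497
KRW 128,750,497 × 0.0059365 = HKD 764,327.33

HKD 764,327.33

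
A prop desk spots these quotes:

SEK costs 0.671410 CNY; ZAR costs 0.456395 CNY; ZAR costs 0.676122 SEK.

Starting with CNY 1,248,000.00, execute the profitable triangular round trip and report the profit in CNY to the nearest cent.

Profitable loop is CNY → SEK → ZAR → CNY:
CNY 1,248,000.00 ÷ 0.671410 = SEK 1,858,774.82
SEK 1,858,774.82 ÷ 0.676122 = ZAR 2,749,170.74
ZAR 2,749,170.74 × 0.456395 = CNY 1,254,707.78
Profit = CNY 1,254,707.78 − CNY 1,248,000.00

Profit: CNY 6,707.78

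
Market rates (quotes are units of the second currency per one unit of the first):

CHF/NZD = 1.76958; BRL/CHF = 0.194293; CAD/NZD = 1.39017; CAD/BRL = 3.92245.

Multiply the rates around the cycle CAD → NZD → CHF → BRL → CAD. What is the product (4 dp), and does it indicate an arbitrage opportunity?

Around CAD → NZD → CHF → BRL → CAD: 1 × 1.39017 ÷ 1.76958 ÷ 0.194293 ÷ 3.92245 = 1.030821
Product > 1; profitable direction is CAD → NZD → CHF → BRL → CAD.

1.0308 (arbitrage exists)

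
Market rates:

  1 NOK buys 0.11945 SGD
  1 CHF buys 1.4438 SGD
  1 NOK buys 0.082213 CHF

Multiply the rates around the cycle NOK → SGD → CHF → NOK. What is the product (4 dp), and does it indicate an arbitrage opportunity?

Around NOK → SGD → CHF → NOK: 1 × 0.11945 ÷ 1.4438 ÷ 0.082213 = 1.006326
Product > 1; profitable direction is NOK → SGD → CHF → NOK.

1.0063 (arbitrage exists)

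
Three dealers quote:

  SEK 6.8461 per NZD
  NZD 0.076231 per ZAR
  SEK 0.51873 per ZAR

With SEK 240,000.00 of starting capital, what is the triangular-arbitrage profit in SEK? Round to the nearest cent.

Profit: SEK 1,459.74

Profitable loop is SEK → ZAR → NZD → SEK:
SEK 240,000.00 ÷ 0.51873 = ZAR 462,668.44
ZAR 462,668.44 × 0.076231 = NZD 35,269.68
NZD 35,269.68 × 6.8461 = SEK 241,459.74
Profit = SEK 241,459.74 − SEK 240,000.00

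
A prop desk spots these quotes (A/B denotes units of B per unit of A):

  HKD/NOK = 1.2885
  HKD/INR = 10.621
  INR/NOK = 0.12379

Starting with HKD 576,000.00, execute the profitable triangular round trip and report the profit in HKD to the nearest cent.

Profit: HKD 11,745.12

Profitable loop is HKD → INR → NOK → HKD:
HKD 576,000.00 × 10.621 = INR 6,117,696.00
INR 6,117,696.00 × 0.12379 = NOK 757,309.59
NOK 757,309.59 ÷ 1.2885 = HKD 587,745.12
Profit = HKD 587,745.12 − HKD 576,000.00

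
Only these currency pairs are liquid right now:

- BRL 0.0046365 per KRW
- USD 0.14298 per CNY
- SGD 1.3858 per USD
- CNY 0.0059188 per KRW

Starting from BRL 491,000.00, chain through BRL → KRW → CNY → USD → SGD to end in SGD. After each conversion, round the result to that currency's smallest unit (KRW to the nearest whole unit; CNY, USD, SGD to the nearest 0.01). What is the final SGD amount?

SGD 124,194.04

BRL 491,000.00 ÷ 0.0046365 = KRW 105,898,846
KRW 105,898,846 × 0.0059188 = CNY 626,794.09
CNY 626,794.09 × 0.14298 = USD 89,619.02
USD 89,619.02 × 1.3858 = SGD 124,194.04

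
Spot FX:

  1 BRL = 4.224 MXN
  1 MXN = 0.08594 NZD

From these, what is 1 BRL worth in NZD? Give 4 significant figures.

BRL/NZD = 0.3630

1 BRL × 4.224 = 4.224 MXN
4.224 MXN × 0.08594 = 0.363011 NZD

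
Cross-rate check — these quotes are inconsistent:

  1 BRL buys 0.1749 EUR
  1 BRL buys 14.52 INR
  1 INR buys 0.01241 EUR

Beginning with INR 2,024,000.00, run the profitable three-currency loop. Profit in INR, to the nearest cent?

Profitable loop is INR → EUR → BRL → INR:
INR 2,024,000.00 × 0.01241 = EUR 25,117.84
EUR 25,117.84 ÷ 0.1749 = BRL 143,612.58
BRL 143,612.58 × 14.52 = INR 2,085,254.64
Profit = INR 2,085,254.64 − INR 2,024,000.00

Profit: INR 61,254.64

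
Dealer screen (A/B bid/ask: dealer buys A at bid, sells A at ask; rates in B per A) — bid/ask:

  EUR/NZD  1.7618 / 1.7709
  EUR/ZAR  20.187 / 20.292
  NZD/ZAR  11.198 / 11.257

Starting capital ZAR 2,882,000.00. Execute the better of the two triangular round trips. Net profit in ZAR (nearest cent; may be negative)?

Net profit: ZAR 36,428.48

Best loop ZAR → NZD → EUR → ZAR:
ZAR 2,882,000.00 ÷ 11.257 (buy NZD at ask) = NZD 256,018.48
NZD 256,018.48 ÷ 1.7709 (buy EUR at ask) = EUR 144,569.70
EUR 144,569.70 × 20.187 (sell EUR at bid) = ZAR 2,918,428.48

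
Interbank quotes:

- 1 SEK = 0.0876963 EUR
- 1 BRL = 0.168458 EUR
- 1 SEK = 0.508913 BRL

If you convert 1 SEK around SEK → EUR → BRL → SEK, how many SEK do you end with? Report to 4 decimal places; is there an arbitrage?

1.0229 (arbitrage exists)

Around SEK → EUR → BRL → SEK: 1 × 0.0876963 ÷ 0.168458 ÷ 0.508913 = 1.022930
Product > 1; profitable direction is SEK → EUR → BRL → SEK.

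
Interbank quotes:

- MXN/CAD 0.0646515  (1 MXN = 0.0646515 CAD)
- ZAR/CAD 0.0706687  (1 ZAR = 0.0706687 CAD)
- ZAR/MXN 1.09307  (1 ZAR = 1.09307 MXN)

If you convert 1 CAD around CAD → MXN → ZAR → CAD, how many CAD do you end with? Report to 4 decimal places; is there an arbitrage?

1.0000 (no arbitrage)

Around CAD → MXN → ZAR → CAD: 1 ÷ 0.0646515 ÷ 1.09307 × 0.0706687 = 1.000001
Product ≈ 1 (deviation 0.000%, within rounding noise).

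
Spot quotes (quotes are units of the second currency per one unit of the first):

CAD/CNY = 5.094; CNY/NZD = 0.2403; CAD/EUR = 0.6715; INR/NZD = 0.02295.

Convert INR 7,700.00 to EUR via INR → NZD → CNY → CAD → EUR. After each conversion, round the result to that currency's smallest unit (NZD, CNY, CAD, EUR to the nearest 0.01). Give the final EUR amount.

EUR 96.94

INR 7,700.00 × 0.02295 = NZD 176.72
NZD 176.72 ÷ 0.2403 = CNY 735.41
CNY 735.41 ÷ 5.094 = CAD 144.37
CAD 144.37 × 0.6715 = EUR 96.94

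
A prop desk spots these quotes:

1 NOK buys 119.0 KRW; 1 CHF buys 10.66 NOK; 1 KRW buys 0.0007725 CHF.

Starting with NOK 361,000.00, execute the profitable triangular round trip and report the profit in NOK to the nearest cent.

Profit: NOK 7,387.21

Profitable loop is NOK → CHF → KRW → NOK:
NOK 361,000.00 ÷ 10.66 = CHF 33,864.92
CHF 33,864.92 ÷ 0.0007725 = KRW 43,838,078
KRW 43,838,078 ÷ 119.0 = NOK 368,387.21
Profit = NOK 368,387.21 − NOK 361,000.00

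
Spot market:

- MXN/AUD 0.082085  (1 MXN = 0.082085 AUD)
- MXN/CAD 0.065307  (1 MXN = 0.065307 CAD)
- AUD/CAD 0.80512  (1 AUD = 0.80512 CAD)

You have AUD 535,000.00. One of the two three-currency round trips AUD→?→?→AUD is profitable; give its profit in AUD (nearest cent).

Profitable loop is AUD → CAD → MXN → AUD:
AUD 535,000.00 × 0.80512 = CAD 430,739.20
CAD 430,739.20 ÷ 0.065307 = MXN 6,595,605.37
MXN 6,595,605.37 × 0.082085 = AUD 541,400.27
Profit = AUD 541,400.27 − AUD 535,000.00

Profit: AUD 6,400.27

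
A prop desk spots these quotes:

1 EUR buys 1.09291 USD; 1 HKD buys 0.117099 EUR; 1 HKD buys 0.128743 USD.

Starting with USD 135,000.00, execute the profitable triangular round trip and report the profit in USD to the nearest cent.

Profitable loop is USD → EUR → HKD → USD:
USD 135,000.00 ÷ 1.09291 = EUR 123,523.44
EUR 123,523.44 ÷ 0.117099 = HKD 1,054,863.30
HKD 1,054,863.30 × 0.128743 = USD 135,806.27
Profit = USD 135,806.27 − USD 135,000.00

Profit: USD 806.27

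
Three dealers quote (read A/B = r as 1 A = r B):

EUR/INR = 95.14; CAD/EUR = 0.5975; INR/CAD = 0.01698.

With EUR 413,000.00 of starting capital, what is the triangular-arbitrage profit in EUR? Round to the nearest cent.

Profit: EUR 14,869.48

Profitable loop is EUR → CAD → INR → EUR:
EUR 413,000.00 ÷ 0.5975 = CAD 691,213.39
CAD 691,213.39 ÷ 0.01698 = INR 40,707,502.30
INR 40,707,502.30 ÷ 95.14 = EUR 427,869.48
Profit = EUR 427,869.48 − EUR 413,000.00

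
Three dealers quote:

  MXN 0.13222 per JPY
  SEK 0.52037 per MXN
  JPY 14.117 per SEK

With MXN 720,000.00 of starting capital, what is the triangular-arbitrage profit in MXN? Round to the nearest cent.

Profit: MXN 21,277.26

Profitable loop is MXN → JPY → SEK → MXN:
MXN 720,000.00 ÷ 0.13222 = JPY 5,445,470
JPY 5,445,470 ÷ 14.117 = SEK 385,738.45
SEK 385,738.45 ÷ 0.52037 = MXN 741,277.26
Profit = MXN 741,277.26 − MXN 720,000.00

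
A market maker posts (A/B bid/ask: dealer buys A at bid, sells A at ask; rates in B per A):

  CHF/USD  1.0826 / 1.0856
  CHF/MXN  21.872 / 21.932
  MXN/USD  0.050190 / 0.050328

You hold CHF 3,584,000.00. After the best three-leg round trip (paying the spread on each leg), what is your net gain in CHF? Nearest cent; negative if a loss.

Best loop CHF → MXN → USD → CHF:
CHF 3,584,000.00 × 21.872 (sell CHF at bid) = MXN 78,389,248.00
MXN 78,389,248.00 × 0.050190 (sell MXN at bid) = USD 3,934,356.36
USD 3,934,356.36 ÷ 1.0856 (buy CHF at ask) = CHF 3,624,130.76

Net profit: CHF 40,130.76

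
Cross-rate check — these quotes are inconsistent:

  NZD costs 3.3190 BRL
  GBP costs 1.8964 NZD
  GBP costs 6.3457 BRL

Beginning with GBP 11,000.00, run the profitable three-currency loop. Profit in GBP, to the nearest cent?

Profitable loop is GBP → BRL → NZD → GBP:
GBP 11,000.00 × 6.3457 = BRL 69,802.70
BRL 69,802.70 ÷ 3.3190 = NZD 21,031.24
NZD 21,031.24 ÷ 1.8964 = GBP 11,090.09
Profit = GBP 11,090.09 − GBP 11,000.00

Profit: GBP 90.09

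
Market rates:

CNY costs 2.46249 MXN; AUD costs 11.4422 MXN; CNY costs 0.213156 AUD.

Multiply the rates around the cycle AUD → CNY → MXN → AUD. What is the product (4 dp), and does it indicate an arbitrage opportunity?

Around AUD → CNY → MXN → AUD: 1 ÷ 0.213156 × 2.46249 ÷ 11.4422 = 1.009642
Product > 1; profitable direction is AUD → CNY → MXN → AUD.

1.0096 (arbitrage exists)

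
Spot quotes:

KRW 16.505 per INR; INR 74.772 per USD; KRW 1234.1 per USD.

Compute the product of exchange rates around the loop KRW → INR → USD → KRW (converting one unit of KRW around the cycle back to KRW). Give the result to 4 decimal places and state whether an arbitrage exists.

Around KRW → INR → USD → KRW: 1 ÷ 16.505 ÷ 74.772 × 1234.1 = 0.999990
Product ≈ 1 (deviation 0.001%, within rounding noise).

1.0000 (no arbitrage)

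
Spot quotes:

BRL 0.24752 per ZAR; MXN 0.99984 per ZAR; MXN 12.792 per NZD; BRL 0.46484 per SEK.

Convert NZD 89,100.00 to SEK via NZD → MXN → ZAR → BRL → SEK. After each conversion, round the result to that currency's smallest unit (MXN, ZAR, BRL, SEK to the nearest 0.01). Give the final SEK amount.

SEK 607,005.25

NZD 89,100.00 × 12.792 = MXN 1,139,767.20
MXN 1,139,767.20 ÷ 0.99984 = ZAR 1,139,949.59
ZAR 1,139,949.59 × 0.24752 = BRL 282,160.32
BRL 282,160.32 ÷ 0.46484 = SEK 607,005.25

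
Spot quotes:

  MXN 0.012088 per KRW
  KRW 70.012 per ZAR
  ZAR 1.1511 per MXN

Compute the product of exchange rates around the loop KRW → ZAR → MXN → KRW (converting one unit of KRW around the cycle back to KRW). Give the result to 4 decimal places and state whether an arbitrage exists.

1.0265 (arbitrage exists)

Around KRW → ZAR → MXN → KRW: 1 ÷ 70.012 ÷ 1.1511 ÷ 0.012088 = 1.026502
Product > 1; profitable direction is KRW → ZAR → MXN → KRW.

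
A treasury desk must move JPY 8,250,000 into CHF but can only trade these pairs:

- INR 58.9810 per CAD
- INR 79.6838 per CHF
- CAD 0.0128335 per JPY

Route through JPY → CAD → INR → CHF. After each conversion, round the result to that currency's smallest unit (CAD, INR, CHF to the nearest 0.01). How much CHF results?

JPY 8,250,000 × 0.0128335 = CAD 105,876.38
CAD 105,876.38 × 58.9810 = INR 6,244,694.77
INR 6,244,694.77 ÷ 79.6838 = CHF 78,368.44

CHF 78,368.44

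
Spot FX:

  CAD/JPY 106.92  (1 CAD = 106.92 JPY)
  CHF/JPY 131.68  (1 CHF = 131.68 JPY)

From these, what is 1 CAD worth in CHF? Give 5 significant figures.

CAD/CHF = 0.81197

1 CAD × 106.92 = 106.92 JPY
106.92 JPY ÷ 131.68 = 0.811968 CHF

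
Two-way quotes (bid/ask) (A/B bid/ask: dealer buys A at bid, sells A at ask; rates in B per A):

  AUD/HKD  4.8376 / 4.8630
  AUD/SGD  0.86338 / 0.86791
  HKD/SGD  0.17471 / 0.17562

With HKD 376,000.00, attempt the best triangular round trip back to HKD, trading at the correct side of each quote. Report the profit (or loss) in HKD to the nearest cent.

Best loop HKD → AUD → SGD → HKD:
HKD 376,000.00 ÷ 4.8630 (buy AUD at ask) = AUD 77,318.53
AUD 77,318.53 × 0.86338 (sell AUD at bid) = SGD 66,755.27
SGD 66,755.27 ÷ 0.17562 (buy HKD at ask) = HKD 380,112.01

Net profit: HKD 4,112.01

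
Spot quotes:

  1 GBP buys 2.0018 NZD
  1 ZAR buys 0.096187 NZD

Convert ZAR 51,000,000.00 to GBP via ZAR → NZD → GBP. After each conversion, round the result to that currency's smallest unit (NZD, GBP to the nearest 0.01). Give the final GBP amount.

ZAR 51,000,000.00 × 0.096187 = NZD 4,905,537.00
NZD 4,905,537.00 ÷ 2.0018 = GBP 2,450,562.99

GBP 2,450,562.99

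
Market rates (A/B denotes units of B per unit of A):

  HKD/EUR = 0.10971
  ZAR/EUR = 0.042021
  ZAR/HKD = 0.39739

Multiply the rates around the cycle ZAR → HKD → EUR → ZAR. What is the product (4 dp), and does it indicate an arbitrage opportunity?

1.0375 (arbitrage exists)

Around ZAR → HKD → EUR → ZAR: 1 × 0.39739 × 0.10971 ÷ 0.042021 = 1.037521
Product > 1; profitable direction is ZAR → HKD → EUR → ZAR.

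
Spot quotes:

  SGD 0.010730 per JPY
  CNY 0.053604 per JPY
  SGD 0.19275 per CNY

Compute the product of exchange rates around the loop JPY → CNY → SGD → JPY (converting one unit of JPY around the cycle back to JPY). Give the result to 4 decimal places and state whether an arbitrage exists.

Around JPY → CNY → SGD → JPY: 1 × 0.053604 × 0.19275 ÷ 0.010730 = 0.962924
Product < 1; profitable direction is JPY → SGD → CNY → JPY.

0.9629 (arbitrage exists)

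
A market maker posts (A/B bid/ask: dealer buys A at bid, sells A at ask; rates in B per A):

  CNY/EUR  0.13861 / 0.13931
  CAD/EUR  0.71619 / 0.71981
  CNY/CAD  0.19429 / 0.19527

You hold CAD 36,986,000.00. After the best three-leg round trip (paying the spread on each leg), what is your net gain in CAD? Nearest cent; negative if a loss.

Best loop CAD → EUR → CNY → CAD:
CAD 36,986,000.00 × 0.71619 (sell CAD at bid) = EUR 26,489,003.34
EUR 26,489,003.34 ÷ 0.13931 (buy CNY at ask) = CNY 190,144,306.51
CNY 190,144,306.51 × 0.19429 (sell CNY at bid) = CAD 36,943,137.31

Net result: CAD -42,862.69 (no profitable arbitrage after spreads)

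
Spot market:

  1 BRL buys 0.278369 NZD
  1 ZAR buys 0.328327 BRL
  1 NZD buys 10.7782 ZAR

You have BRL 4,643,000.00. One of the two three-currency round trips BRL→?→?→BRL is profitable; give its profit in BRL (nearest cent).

Profitable loop is BRL → ZAR → NZD → BRL:
BRL 4,643,000.00 ÷ 0.328327 = ZAR 14,141,389.53
ZAR 14,141,389.53 ÷ 10.7782 = NZD 1,312,036.29
NZD 1,312,036.29 ÷ 0.278369 = BRL 4,713,298.85
Profit = BRL 4,713,298.85 − BRL 4,643,000.00

Profit: BRL 70,298.85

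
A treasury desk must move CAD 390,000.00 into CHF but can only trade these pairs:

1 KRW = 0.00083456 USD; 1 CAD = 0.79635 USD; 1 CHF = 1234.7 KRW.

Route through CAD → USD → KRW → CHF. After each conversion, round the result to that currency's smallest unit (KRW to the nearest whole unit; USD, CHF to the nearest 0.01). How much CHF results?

CAD 390,000.00 × 0.79635 = USD 310,576.50
USD 310,576.50 ÷ 0.00083456 = KRW 372,144,004
KRW 372,144,004 ÷ 1234.7 = CHF 301,404.39

CHF 301,404.39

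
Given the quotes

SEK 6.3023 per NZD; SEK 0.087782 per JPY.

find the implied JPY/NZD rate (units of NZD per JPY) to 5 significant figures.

1 JPY × 0.087782 = 0.087782 SEK
0.087782 SEK ÷ 6.3023 = 0.0139286 NZD

JPY/NZD = 0.013929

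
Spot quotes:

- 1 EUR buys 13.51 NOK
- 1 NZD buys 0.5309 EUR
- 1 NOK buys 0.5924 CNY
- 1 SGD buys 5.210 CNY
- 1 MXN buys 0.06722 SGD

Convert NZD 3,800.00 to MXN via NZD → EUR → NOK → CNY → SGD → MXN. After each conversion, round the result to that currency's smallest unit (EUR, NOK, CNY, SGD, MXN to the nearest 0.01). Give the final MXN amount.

NZD 3,800.00 × 0.5309 = EUR 2,017.42
EUR 2,017.42 × 13.51 = NOK 27,255.34
NOK 27,255.34 × 0.5924 = CNY 16,146.06
CNY 16,146.06 ÷ 5.210 = SGD 3,099.05
SGD 3,099.05 ÷ 0.06722 = MXN 46,103.09

MXN 46,103.09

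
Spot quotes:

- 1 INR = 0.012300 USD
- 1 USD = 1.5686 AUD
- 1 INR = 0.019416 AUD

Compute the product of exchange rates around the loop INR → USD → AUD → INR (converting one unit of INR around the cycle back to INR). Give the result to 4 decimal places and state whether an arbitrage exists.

0.9937 (arbitrage exists)

Around INR → USD → AUD → INR: 1 × 0.012300 × 1.5686 ÷ 0.019416 = 0.993705
Product < 1; profitable direction is INR → AUD → USD → INR.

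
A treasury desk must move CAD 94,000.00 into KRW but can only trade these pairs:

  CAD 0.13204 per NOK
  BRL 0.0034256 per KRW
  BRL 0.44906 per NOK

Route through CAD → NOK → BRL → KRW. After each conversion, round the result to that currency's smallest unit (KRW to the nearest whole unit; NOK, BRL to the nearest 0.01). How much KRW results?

CAD 94,000.00 ÷ 0.13204 = NOK 711,905.48
NOK 711,905.48 × 0.44906 = BRL 319,688.27
BRL 319,688.27 ÷ 0.0034256 = KRW 93,323,292

KRW 93,323,292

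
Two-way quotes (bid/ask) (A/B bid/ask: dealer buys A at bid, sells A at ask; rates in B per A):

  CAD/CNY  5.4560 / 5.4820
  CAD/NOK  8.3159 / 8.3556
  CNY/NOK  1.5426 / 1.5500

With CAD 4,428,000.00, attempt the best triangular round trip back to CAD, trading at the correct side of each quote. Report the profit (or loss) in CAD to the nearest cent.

Best loop CAD → CNY → NOK → CAD:
CAD 4,428,000.00 × 5.4560 (sell CAD at bid) = CNY 24,159,168.00
CNY 24,159,168.00 × 1.5426 (sell CNY at bid) = NOK 37,267,932.56
NOK 37,267,932.56 ÷ 8.3556 (buy CAD at ask) = CAD 4,460,234.16

Net profit: CAD 32,234.16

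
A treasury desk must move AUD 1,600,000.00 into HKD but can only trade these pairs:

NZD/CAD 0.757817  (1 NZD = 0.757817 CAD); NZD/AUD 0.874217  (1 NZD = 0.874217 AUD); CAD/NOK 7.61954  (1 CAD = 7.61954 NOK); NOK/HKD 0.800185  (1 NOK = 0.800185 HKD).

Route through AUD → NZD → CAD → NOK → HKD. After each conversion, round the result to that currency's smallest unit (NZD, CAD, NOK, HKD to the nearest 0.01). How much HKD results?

AUD 1,600,000.00 ÷ 0.874217 = NZD 1,830,209.20
NZD 1,830,209.20 × 0.757817 = CAD 1,386,963.65
CAD 1,386,963.65 × 7.61954 = NOK 10,568,025.01
NOK 10,568,025.01 × 0.800185 = HKD 8,456,375.09

HKD 8,456,375.09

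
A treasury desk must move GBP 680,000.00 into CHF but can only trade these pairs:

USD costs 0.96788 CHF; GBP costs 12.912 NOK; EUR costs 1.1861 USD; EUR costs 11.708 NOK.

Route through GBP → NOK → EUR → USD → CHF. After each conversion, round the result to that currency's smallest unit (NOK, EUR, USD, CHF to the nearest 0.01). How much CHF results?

GBP 680,000.00 × 12.912 = NOK 8,780,160.00
NOK 8,780,160.00 ÷ 11.708 = EUR 749,928.25
EUR 749,928.25 × 1.1861 = USD 889,489.90
USD 889,489.90 × 0.96788 = CHF 860,919.48

CHF 860,919.48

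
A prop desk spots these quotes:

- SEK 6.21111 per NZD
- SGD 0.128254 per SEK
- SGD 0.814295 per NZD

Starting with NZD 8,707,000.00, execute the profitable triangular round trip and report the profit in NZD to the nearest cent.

Profit: NZD 193,413.28

Profitable loop is NZD → SGD → SEK → NZD:
NZD 8,707,000.00 × 0.814295 = SGD 7,090,066.56
SGD 7,090,066.56 ÷ 0.128254 = SEK 55,281,445.92
SEK 55,281,445.92 ÷ 6.21111 = NZD 8,900,413.28
Profit = NZD 8,900,413.28 − NZD 8,707,000.00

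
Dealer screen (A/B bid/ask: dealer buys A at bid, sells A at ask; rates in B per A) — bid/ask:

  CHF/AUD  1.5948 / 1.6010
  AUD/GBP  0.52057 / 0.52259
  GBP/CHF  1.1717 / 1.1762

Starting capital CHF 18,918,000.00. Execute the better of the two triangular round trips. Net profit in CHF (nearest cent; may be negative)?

Net profit: CHF 305,905.33

Best loop CHF → GBP → AUD → CHF:
CHF 18,918,000.00 ÷ 1.1762 (buy GBP at ask) = GBP 16,083,999.32
GBP 16,083,999.32 ÷ 0.52259 (buy AUD at ask) = AUD 30,777,472.44
AUD 30,777,472.44 ÷ 1.6010 (buy CHF at ask) = CHF 19,223,905.33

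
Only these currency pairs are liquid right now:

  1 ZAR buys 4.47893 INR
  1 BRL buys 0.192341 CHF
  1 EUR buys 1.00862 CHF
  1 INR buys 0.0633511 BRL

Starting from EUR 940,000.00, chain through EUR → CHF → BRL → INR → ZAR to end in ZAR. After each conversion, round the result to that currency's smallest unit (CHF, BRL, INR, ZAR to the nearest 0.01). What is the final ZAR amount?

ZAR 17,372,212.15

EUR 940,000.00 × 1.00862 = CHF 948,102.80
CHF 948,102.80 ÷ 0.192341 = BRL 4,929,280.81
BRL 4,929,280.81 ÷ 0.0633511 = INR 77,808,922.18
INR 77,808,922.18 ÷ 4.47893 = ZAR 17,372,212.15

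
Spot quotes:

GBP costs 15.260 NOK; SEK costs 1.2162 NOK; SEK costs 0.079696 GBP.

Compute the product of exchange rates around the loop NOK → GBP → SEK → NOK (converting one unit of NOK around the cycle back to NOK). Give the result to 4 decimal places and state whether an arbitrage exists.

Around NOK → GBP → SEK → NOK: 1 ÷ 15.260 ÷ 0.079696 × 1.2162 = 1.000032
Product ≈ 1 (deviation 0.003%, within rounding noise).

1.0000 (no arbitrage)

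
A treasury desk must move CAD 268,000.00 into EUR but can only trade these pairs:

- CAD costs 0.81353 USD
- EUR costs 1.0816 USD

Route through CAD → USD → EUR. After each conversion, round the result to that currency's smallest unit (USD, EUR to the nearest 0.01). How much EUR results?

EUR 201,577.33

CAD 268,000.00 × 0.81353 = USD 218,026.04
USD 218,026.04 ÷ 1.0816 = EUR 201,577.33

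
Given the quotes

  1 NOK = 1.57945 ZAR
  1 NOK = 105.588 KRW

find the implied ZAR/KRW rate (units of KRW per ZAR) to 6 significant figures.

ZAR/KRW = 66.8511

1 ZAR ÷ 1.57945 = 0.633132 NOK
0.633132 NOK × 105.588 = 66.8511 KRW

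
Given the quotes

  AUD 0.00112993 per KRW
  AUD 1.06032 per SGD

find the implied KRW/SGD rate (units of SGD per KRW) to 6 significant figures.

1 KRW × 0.00112993 = 0.00112993 AUD
0.00112993 AUD ÷ 1.06032 = 0.00106565 SGD

KRW/SGD = 0.00106565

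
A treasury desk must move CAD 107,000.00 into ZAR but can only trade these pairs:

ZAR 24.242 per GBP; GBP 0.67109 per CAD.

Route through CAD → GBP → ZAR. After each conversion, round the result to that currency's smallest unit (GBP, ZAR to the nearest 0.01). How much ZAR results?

ZAR 1,740,736.32

CAD 107,000.00 × 0.67109 = GBP 71,806.63
GBP 71,806.63 × 24.242 = ZAR 1,740,736.32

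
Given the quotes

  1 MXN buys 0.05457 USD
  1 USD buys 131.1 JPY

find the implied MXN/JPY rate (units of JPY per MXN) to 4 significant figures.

1 MXN × 0.05457 = 0.05457 USD
0.05457 USD × 131.1 = 7.15413 JPY

MXN/JPY = 7.154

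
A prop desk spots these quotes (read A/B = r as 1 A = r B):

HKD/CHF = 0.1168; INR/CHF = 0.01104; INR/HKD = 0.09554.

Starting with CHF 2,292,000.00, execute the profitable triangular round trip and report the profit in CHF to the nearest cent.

Profitable loop is CHF → INR → HKD → CHF:
CHF 2,292,000.00 ÷ 0.01104 = INR 207,608,695.65
INR 207,608,695.65 × 0.09554 = HKD 19,834,934.78
HKD 19,834,934.78 × 0.1168 = CHF 2,316,720.38
Profit = CHF 2,316,720.38 − CHF 2,292,000.00

Profit: CHF 24,720.38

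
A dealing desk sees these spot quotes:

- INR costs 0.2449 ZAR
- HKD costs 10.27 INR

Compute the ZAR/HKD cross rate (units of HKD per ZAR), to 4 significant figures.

1 ZAR ÷ 0.2449 = 4.0833 INR
4.0833 INR ÷ 10.27 = 0.397595 HKD

ZAR/HKD = 0.3976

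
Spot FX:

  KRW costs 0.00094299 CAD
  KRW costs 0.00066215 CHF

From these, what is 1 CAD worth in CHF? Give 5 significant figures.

CAD/CHF = 0.70218

1 CAD ÷ 0.00094299 = 1060.46 KRW
1060.46 KRW × 0.00066215 = 0.702181 CHF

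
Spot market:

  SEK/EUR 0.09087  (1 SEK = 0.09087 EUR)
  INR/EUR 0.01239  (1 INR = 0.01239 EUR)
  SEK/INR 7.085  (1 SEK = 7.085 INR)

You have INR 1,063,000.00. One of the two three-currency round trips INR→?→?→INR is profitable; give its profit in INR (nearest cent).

Profit: INR 37,379.86

Profitable loop is INR → SEK → EUR → INR:
INR 1,063,000.00 ÷ 7.085 = SEK 150,035.29
SEK 150,035.29 × 0.09087 = EUR 13,633.71
EUR 13,633.71 ÷ 0.01239 = INR 1,100,379.86
Profit = INR 1,100,379.86 − INR 1,063,000.00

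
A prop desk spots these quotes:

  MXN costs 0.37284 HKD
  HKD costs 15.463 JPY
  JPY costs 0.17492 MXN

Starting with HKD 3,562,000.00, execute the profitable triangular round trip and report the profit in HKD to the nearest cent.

Profit: HKD 30,110.10

Profitable loop is HKD → JPY → MXN → HKD:
HKD 3,562,000.00 × 15.463 = JPY 55,079,206
JPY 55,079,206 × 0.17492 = MXN 9,634,454.71
MXN 9,634,454.71 × 0.37284 = HKD 3,592,110.10
Profit = HKD 3,592,110.10 − HKD 3,562,000.00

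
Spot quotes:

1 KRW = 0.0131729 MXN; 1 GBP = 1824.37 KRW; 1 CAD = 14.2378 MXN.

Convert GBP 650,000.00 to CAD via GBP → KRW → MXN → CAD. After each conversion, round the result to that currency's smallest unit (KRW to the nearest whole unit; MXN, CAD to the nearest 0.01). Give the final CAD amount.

CAD 1,097,146.91

GBP 650,000.00 × 1824.37 = KRW 1,185,840,500
KRW 1,185,840,500 × 0.0131729 = MXN 15,620,958.32
MXN 15,620,958.32 ÷ 14.2378 = CAD 1,097,146.91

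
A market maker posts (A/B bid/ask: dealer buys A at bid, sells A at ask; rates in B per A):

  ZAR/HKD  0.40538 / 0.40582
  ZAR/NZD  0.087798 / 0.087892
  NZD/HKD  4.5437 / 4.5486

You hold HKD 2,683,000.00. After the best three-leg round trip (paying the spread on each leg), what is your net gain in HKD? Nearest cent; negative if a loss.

Net profit: HKD 37,544.89

Best loop HKD → NZD → ZAR → HKD:
HKD 2,683,000.00 ÷ 4.5486 (buy NZD at ask) = NZD 589,851.82
NZD 589,851.82 ÷ 0.087892 (buy ZAR at ask) = ZAR 6,711,097.97
ZAR 6,711,097.97 × 0.40538 (sell ZAR at bid) = HKD 2,720,544.89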